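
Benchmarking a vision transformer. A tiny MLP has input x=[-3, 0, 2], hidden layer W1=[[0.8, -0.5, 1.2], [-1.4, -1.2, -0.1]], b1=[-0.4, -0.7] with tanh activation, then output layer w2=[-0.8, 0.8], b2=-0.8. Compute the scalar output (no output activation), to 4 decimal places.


z1[0] = (0.8)·(-3) + (-0.5)·(0) + (1.2)·(2) - 0.4 = -0.4
z1[1] = (-1.4)·(-3) + (-1.2)·(0) + (-0.1)·(2) - 0.7 = 3.3
h = tanh(z1) = [-0.3799, 0.9973]
output = (-0.8)·(-0.3799) + (0.8)·(0.9973) - 0.8 = 0.3018

0.3018


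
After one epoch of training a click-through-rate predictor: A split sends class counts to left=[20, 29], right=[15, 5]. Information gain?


Parent = [35, 34], H_parent = 0.9998
H_left = 0.9755 (n=49), H_right = 0.8113 (n=20)
H_children = (49/69)·0.9755 + (20/69)·0.8113 = 0.9279
IG = 0.9998 - 0.9279 = 0.0719

0.0719


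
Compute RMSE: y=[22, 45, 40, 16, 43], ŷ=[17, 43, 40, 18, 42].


MSE = 34/5 = 6.8
RMSE = √(34/5) = 2.6077

2.6077


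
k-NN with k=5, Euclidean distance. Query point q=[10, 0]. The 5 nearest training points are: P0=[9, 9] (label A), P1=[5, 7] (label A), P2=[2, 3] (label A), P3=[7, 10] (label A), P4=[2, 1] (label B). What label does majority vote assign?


d(q,P0) = 9.0554  (label A)
d(q,P1) = 8.6023  (label A)
d(q,P2) = 8.544  (label A)
d(q,P3) = 10.4403  (label A)
d(q,P4) = 8.0623  (label B)
Votes: A=4, B=1
Majority → A

A


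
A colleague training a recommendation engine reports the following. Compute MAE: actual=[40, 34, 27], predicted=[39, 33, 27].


Absolute errors: |40-39|=1, |34-33|=1, |27-27|=0
Sum = 2
MAE = 2/3 = 2/3

2/3


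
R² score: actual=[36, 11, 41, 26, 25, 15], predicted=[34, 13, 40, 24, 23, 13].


ȳ = 25.6667
SS_res = Σ(y-ŷ)² = 21
SS_tot = Σ(y-ȳ)² = 671.33
R² = 1 - SS_res/SS_tot = 1 - 0.0313 = 0.9687

0.9687


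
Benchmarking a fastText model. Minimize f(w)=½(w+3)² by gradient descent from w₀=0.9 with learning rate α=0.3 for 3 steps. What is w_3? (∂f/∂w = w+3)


step 1: grad = 0.9+3 = 3.9; w = 0.9 - 0.3·(3.9) = -0.27
step 2: grad = -0.27+3 = 2.73; w = -0.27 - 0.3·(2.73) = -1.089
step 3: grad = -1.089+3 = 1.911; w = -1.089 - 0.3·(1.911) = -1.6623

-1.6623


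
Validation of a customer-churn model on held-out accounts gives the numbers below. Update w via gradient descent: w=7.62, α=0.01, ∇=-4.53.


w_new = w - α·∇
= 7.62 - 0.01·-4.53
= 7.62 + 0.0453
= 7.6653

7.6653


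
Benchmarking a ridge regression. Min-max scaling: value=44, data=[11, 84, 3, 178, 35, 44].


min=3, max=178
(44-3)/(178-3) = 41/175 = 0.2343

0.2343


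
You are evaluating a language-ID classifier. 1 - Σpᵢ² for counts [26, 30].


Probabilities: [26/56, 30/56] ≈ [0.4643, 0.5357]
Σpᵢ² = (676 + 900)/56² = 1576/3136
Gini = 1 - Σpᵢ² = 1 - 1576/3136 = 0.4974

0.4974


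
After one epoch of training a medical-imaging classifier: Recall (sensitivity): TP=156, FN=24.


Recall = TP/(TP+FN)
= 156/(156+24)
= 156/180 = 86.67%

86.67%


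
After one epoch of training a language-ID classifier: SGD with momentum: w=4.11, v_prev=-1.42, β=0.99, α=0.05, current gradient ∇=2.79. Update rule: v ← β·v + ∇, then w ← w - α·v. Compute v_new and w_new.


v_new = 0.99·-1.42 + 2.79 = -1.4058 + 2.79 = 1.3842
w_new = 4.11 - 0.05·1.3842 = 4.11 - 0.06921 = 4.04079

v_new=1.3842, w_new=4.04079


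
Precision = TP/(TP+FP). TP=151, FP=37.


Precision = TP/(TP+FP)
= 151/(151+37)
= 151/188 = 80.32%

80.32%


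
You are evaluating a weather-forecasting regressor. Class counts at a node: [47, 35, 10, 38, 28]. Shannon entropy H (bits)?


Probabilities: [47/158, 35/158, 10/158, 38/158, 28/158] ≈ [0.2975, 0.2215, 0.0633, 0.2405, 0.1772]
H = -((47/158)·log₂(47/158) + (35/158)·log₂(35/158) + (10/158)·log₂(10/158) + (38/158)·log₂(38/158) + (28/158)·log₂(28/158))
  = 2.1909 bits

2.1909 bits


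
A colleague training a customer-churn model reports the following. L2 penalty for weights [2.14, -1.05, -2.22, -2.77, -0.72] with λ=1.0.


‖w‖₂² = (2.14)² + (-1.05)² + (-2.22)² + (-2.77)² + (-0.72)²
     = 4.5796 + 1.1025 + 4.9284 + 7.6729 + 0.5184
     = 18.8018
λ·‖w‖₂² = 1.0·18.8018 = 18.8018

18.8018


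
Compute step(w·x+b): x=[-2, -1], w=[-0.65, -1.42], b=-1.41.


z = (-2)·(-0.65) + (-1)·(-1.42) - 1.41
  = 1.31
step(z) = 1 (z≥0)

1


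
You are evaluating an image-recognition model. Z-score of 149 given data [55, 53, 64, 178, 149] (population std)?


μ = 99.8, σ = 52.943
z = (149 - 99.8)/52.943 = 0.9293

0.9293


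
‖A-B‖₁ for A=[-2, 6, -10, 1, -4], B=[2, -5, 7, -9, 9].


d = |-2-2| + |6+ 5| + |-10-7| + |1+ 9| + |-4-9|
  = 4 + 11 + 17 + 10 + 13
  = 55

55


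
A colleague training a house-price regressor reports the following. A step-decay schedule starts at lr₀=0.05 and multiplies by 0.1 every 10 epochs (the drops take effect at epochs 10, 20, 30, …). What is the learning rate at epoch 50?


n_drops = ⌊50/10⌋ = 5
lr = 0.05·0.1^5 = 0.05·0.00001 = 0.0000005

0.0000005


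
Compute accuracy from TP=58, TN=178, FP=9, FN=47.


Accuracy = (TP+TN)/(TP+TN+FP+FN)
= (58+178)/(292)
= 236/292 = 80.82%

80.82%


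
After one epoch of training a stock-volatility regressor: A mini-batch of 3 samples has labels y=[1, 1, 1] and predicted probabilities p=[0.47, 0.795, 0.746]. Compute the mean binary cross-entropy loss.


L[0] = -ln(0.47) = 0.755
L[1] = -ln(0.795) = 0.2294
L[2] = -ln(0.746) = 0.293
mean = (0.755 + 0.2294 + 0.293)/3 = 0.4258

0.4258


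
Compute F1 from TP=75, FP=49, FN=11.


Precision = 75/124 = 0.6048
Recall = 75/86 = 0.8721
F1 = 2·P·R/(P+R) = 2·TP/(2·TP+FP+FN) = 150/(150+49+11) = 150/210 = 0.7143

0.7143


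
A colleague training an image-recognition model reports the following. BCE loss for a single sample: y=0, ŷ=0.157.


BCE = -[y·ln(p) + (1-y)·ln(1-p)]
= -0 - 1·ln(1-0.157)
= -ln(0.843) = 0.1708

0.1708


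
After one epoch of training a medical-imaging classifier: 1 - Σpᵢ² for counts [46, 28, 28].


Probabilities: [46/102, 28/102, 28/102] ≈ [0.451, 0.2745, 0.2745]
Σpᵢ² = (2116 + 784 + 784)/102² = 3684/10404
Gini = 1 - Σpᵢ² = 1 - 3684/10404 = 0.6459

0.6459


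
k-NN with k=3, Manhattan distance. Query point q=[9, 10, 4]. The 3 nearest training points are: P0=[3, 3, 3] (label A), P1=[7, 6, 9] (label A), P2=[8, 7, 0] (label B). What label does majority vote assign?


d(q,P0) = 14  (label A)
d(q,P1) = 11  (label A)
d(q,P2) = 8  (label B)
Votes: A=2, B=1
Majority → A

A


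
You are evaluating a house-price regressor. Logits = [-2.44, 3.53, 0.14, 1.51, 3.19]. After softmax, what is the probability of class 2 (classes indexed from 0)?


Exponentials: e^-2.44=0.0872, e^3.53=34.124, e^0.14=1.1503, e^1.51=4.5267, e^3.19=24.2884
Sum = 64.1766
Softmax = [0.0014, 0.5317, 0.0179, 0.0705, 0.3785]
p[2] = 1.1503/64.1766 = 0.0179

0.0179


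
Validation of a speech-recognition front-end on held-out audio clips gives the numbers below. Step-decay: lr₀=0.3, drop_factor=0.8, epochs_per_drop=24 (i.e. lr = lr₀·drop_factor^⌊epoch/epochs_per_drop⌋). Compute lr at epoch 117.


n_drops = ⌊117/24⌋ = 4
lr = 0.3·0.8^4 = 0.3·0.4096 = 0.12288

0.12288


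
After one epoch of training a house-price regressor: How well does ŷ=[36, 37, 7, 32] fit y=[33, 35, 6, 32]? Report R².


ȳ = 26.5
SS_res = Σ(y-ŷ)² = 14
SS_tot = Σ(y-ȳ)² = 565
R² = 1 - SS_res/SS_tot = 1 - 0.0248 = 0.9752

0.9752


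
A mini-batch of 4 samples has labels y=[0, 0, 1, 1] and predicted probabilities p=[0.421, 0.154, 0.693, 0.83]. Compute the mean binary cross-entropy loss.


L[0] = -ln(1-0.421) = -ln(0.579) = 0.5465
L[1] = -ln(1-0.154) = -ln(0.846) = 0.1672
L[2] = -ln(0.693) = 0.3667
L[3] = -ln(0.83) = 0.1863
mean = (0.5465 + 0.1672 + 0.3667 + 0.1863)/4 = 0.3167

0.3167


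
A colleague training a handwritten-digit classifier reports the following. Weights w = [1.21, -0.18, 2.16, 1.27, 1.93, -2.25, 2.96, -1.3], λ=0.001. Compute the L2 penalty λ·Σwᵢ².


‖w‖₂² = (1.21)² + (-0.18)² + (2.16)² + (1.27)² + (1.93)² + (-2.25)² + (2.96)² + (-1.3)²
     = 1.4641 + 0.0324 + 4.6656 + 1.6129 + 3.7249 + 5.0625 + 8.7616 + 1.69
     = 27.014
λ·‖w‖₂² = 0.001·27.014 = 0.027014

0.027014


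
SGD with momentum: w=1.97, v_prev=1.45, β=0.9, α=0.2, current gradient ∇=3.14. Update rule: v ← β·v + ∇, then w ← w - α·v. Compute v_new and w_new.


v_new = 0.9·1.45 + 3.14 = 1.305 + 3.14 = 4.445
w_new = 1.97 - 0.2·4.445 = 1.97 - 0.889 = 1.081

v_new=4.445, w_new=1.081


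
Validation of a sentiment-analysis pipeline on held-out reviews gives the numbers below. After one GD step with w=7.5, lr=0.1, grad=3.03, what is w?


w_new = w - α·∇
= 7.5 - 0.1·3.03
= 7.5 - 0.303
= 7.197

7.197


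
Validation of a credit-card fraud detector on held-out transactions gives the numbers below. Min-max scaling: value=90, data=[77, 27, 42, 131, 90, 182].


min=27, max=182
(90-27)/(182-27) = 63/155 = 0.4065

0.4065


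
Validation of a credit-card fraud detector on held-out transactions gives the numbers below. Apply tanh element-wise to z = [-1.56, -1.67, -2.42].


tanh(-1.56) = -0.9154
tanh(-1.67) = -0.9316
tanh(-2.42) = -0.9843
result = [-0.9154, -0.9316, -0.9843]

[-0.9154, -0.9316, -0.9843]


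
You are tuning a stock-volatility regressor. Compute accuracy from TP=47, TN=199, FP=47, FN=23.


Accuracy = (TP+TN)/(TP+TN+FP+FN)
= (47+199)/(316)
= 246/316 = 77.85%

77.85%


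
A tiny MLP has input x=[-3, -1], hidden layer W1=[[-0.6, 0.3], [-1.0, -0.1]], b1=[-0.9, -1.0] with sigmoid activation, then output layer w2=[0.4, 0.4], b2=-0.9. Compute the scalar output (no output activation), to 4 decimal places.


z1[0] = (-0.6)·(-3) + (0.3)·(-1) - 0.9 = 0.6
z1[1] = (-1.0)·(-3) + (-0.1)·(-1) - 1.0 = 2.1
h = sigmoid(z1) = [0.6457, 0.8909]
output = (0.4)·(0.6457) + (0.4)·(0.8909) - 0.9 = -0.2854

-0.2854


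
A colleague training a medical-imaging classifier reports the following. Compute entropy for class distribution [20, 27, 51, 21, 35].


Probabilities: [20/154, 27/154, 51/154, 21/154, 35/154] ≈ [0.1299, 0.1753, 0.3312, 0.1364, 0.2273]
H = -((20/154)·log₂(20/154) + (27/154)·log₂(27/154) + (51/154)·log₂(51/154) + (21/154)·log₂(21/154) + (35/154)·log₂(35/154))
  = 2.2286 bits

2.2286 bits


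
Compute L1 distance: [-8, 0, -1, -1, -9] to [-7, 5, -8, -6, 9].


d = |-8+ 7| + |0-5| + |-1+ 8| + |-1+ 6| + |-9-9|
  = 1 + 5 + 7 + 5 + 18
  = 36

36


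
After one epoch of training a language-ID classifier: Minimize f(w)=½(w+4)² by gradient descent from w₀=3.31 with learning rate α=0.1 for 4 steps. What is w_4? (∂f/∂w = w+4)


step 1: grad = 3.31+4 = 7.31; w = 3.31 - 0.1·(7.31) = 2.579
step 2: grad = 2.579+4 = 6.579; w = 2.579 - 0.1·(6.579) = 1.9211
step 3: grad = 1.9211+4 = 5.9211; w = 1.9211 - 0.1·(5.9211) = 1.32899
step 4: grad = 1.32899+4 = 5.32899; w = 1.32899 - 0.1·(5.32899) = 0.796091

0.796091


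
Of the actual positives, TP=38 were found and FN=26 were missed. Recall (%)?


Recall = TP/(TP+FN)
= 38/(38+26)
= 38/64 = 59.38%

59.38%


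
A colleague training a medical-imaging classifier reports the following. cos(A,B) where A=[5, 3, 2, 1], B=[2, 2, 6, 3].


A·B = 5·2 + 3·2 + 2·6 + 1·3 = 31
‖A‖ = √39 = 6.245, ‖B‖ = √53 = 7.2801
cos = 31/(√39·√53) = 31/√2067 = 0.6819

0.6819


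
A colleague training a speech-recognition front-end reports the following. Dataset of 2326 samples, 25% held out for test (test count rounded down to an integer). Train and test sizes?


Test = ⌊2326·25/100⌋ = 581
Train = 2326 - 581 = 1745

Train: 1745, Test: 581


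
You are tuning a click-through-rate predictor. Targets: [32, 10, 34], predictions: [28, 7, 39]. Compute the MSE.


Squared errors: (32-28)²=16, (10-7)²=9, (34-39)²=25
Sum = 50
MSE = 50/3 = 50/3

50/3


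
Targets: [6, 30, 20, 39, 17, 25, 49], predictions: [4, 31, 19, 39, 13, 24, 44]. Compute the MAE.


Absolute errors: |6-4|=2, |30-31|=1, |20-19|=1, |39-39|=0, |17-13|=4, |25-24|=1, |49-44|=5
Sum = 14
MAE = 14/7 = 2

2


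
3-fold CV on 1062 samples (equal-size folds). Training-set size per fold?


Fold size = 1062/3 = 354
Training per fold = 1062 - 354 = 708

708


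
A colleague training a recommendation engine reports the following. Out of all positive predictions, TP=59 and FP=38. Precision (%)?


Precision = TP/(TP+FP)
= 59/(59+38)
= 59/97 = 60.82%

60.82%


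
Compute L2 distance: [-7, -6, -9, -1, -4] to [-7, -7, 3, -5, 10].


d = √((-7+ 7)² + (-6+ 7)² + (-9-3)² + (-1+ 5)² + (-4-10)²)
  = √(0 + 1 + 144 + 16 + 196)
  = √357 = 18.8944

18.8944


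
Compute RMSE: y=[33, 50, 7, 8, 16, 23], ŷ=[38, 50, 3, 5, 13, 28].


MSE = 84/6 = 14
RMSE = √(84/6) = 3.7417

3.7417


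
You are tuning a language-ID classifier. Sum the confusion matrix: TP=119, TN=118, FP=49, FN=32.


Total = TP + TN + FP + FN
= 119 + 118 + 49 + 32
= 318
(Predicted positive: 168, predicted negative: 150)

318


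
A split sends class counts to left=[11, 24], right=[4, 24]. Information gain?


Parent = [15, 48], H_parent = 0.7919
H_left = 0.8981 (n=35), H_right = 0.5917 (n=28)
H_children = (35/63)·0.8981 + (28/63)·0.5917 = 0.7619
IG = 0.7919 - 0.7619 = 0.03

0.03


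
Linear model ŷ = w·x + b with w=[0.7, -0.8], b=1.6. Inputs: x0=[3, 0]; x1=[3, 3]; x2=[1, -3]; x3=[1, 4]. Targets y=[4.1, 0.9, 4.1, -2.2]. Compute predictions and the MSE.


ŷ0 = (0.7)·(3) + (-0.8)·(0) + 1.6 = 3.7
ŷ1 = (0.7)·(3) + (-0.8)·(3) + 1.6 = 1.3
ŷ2 = (0.7)·(1) + (-0.8)·(-3) + 1.6 = 4.7
ŷ3 = (0.7)·(1) + (-0.8)·(4) + 1.6 = -0.9
errors² = [0.16, 0.16, 0.36, 1.69]
MSE = 2.3700/4 = 0.5925

0.5925


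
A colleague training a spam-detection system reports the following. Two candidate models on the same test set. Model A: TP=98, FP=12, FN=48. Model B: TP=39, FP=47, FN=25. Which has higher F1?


Model A: P=98/110=0.8909, R=98/146=0.6712, F1=2PR/(P+R)=2TP/(2TP+FP+FN)=196/256=0.7656
Model B: P=39/86=0.4535, R=39/64=0.6094, F1=2PR/(P+R)=2TP/(2TP+FP+FN)=78/150=0.52
0.7656 > 0.52 → Model A

Model A


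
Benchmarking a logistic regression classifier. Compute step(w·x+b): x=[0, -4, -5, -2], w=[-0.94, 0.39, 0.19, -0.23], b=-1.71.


z = (0)·(-0.94) + (-4)·(0.39) + (-5)·(0.19) + (-2)·(-0.23) - 1.71
  = -3.76
step(z) = 0 (z<0)

0


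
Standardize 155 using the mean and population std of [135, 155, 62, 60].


μ = 103, σ = 42.5969
z = (155 - 103)/42.5969 = 1.2207

1.2207


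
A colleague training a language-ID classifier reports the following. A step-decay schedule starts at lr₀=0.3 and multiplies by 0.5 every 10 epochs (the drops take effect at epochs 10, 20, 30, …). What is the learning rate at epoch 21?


n_drops = ⌊21/10⌋ = 2
lr = 0.3·0.5^2 = 0.3·0.25 = 0.075

0.075


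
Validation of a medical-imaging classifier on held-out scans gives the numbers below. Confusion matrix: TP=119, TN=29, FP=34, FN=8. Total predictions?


Total = TP + TN + FP + FN
= 119 + 29 + 34 + 8
= 190
(Predicted positive: 153, predicted negative: 37)

190


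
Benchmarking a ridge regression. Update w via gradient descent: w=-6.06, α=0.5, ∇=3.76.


w_new = w - α·∇
= -6.06 - 0.5·3.76
= -6.06 - 1.88
= -7.94

-7.94


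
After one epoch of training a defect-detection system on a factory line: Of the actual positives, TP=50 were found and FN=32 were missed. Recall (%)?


Recall = TP/(TP+FN)
= 50/(50+32)
= 50/82 = 60.98%

60.98%


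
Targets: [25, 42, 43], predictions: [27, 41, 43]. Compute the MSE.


Squared errors: (25-27)²=4, (42-41)²=1, (43-43)²=0
Sum = 5
MSE = 5/3 = 5/3

5/3


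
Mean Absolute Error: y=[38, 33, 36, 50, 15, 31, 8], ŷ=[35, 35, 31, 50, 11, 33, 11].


Absolute errors: |38-35|=3, |33-35|=2, |36-31|=5, |50-50|=0, |15-11|=4, |31-33|=2, |8-11|=3
Sum = 19
MAE = 19/7 = 19/7

19/7


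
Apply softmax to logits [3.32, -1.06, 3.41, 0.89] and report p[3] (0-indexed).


Exponentials: e^3.32=27.6604, e^-1.06=0.3465, e^3.41=30.2652, e^0.89=2.4351
Sum = 60.7072
Softmax = [0.4556, 0.0057, 0.4985, 0.0401]
p[3] = 2.4351/60.7072 = 0.0401

0.0401


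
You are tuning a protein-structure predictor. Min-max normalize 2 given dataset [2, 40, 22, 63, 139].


min=2, max=139
(2-2)/(139-2) = 0/137 = 0.0

0.0


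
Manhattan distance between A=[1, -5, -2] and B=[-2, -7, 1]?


d = |1+ 2| + |-5+ 7| + |-2-1|
  = 3 + 2 + 3
  = 8

8


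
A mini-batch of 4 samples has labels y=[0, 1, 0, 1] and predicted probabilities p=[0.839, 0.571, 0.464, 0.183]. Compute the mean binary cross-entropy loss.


L[0] = -ln(1-0.839) = -ln(0.161) = 1.8264
L[1] = -ln(0.571) = 0.5604
L[2] = -ln(1-0.464) = -ln(0.536) = 0.6236
L[3] = -ln(0.183) = 1.6983
mean = (1.8264 + 0.5604 + 0.6236 + 1.6983)/4 = 1.1772

1.1772


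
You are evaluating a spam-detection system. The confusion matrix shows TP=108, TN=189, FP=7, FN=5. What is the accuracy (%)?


Accuracy = (TP+TN)/(TP+TN+FP+FN)
= (108+189)/(309)
= 297/309 = 96.12%

96.12%


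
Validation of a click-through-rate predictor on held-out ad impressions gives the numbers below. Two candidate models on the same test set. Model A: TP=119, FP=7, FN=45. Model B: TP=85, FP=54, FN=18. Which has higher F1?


Model A: P=119/126=0.9444, R=119/164=0.7256, F1=2PR/(P+R)=2TP/(2TP+FP+FN)=238/290=0.8207
Model B: P=85/139=0.6115, R=85/103=0.8252, F1=2PR/(P+R)=2TP/(2TP+FP+FN)=170/242=0.7025
0.8207 > 0.7025 → Model A

Model A


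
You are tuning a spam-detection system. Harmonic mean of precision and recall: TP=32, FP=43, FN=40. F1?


Precision = 32/75 = 0.4267
Recall = 32/72 = 0.4444
F1 = 2·P·R/(P+R) = 2·TP/(2·TP+FP+FN) = 64/(64+43+40) = 64/147 = 0.4354

0.4354


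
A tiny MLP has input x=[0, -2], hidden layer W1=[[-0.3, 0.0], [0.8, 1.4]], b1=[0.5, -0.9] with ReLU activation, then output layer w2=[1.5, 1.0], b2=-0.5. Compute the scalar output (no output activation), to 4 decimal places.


z1[0] = (-0.3)·(0) + (0.0)·(-2) + 0.5 = 0.5
z1[1] = (0.8)·(0) + (1.4)·(-2) - 0.9 = -3.7
h = ReLU(z1) = [0.5, 0.0]
output = (1.5)·(0.5) + (1.0)·(0.0) - 0.5 = 0.25

0.25


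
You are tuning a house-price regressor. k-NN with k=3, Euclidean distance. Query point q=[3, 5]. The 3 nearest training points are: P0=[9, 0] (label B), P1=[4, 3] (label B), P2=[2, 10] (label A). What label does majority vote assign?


d(q,P0) = 7.8102  (label B)
d(q,P1) = 2.2361  (label B)
d(q,P2) = 5.099  (label A)
Votes: A=1, B=2
Majority → B

B


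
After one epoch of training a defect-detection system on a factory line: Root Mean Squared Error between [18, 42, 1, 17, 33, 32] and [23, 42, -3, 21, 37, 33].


MSE = 74/6 = 12.3333
RMSE = √(74/6) = 3.5119

3.5119


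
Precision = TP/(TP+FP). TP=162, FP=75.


Precision = TP/(TP+FP)
= 162/(162+75)
= 162/237 = 68.35%

68.35%


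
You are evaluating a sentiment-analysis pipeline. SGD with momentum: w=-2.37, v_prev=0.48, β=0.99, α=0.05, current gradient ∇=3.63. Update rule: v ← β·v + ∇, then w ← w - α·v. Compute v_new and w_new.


v_new = 0.99·0.48 + 3.63 = 0.4752 + 3.63 = 4.1052
w_new = -2.37 - 0.05·4.1052 = -2.37 - 0.20526 = -2.57526

v_new=4.1052, w_new=-2.57526


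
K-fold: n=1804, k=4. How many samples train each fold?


Fold size = 1804/4 = 451
Training per fold = 1804 - 451 = 1353

1353


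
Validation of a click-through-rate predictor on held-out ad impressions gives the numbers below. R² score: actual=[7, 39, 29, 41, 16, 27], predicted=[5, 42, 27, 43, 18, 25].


ȳ = 26.5
SS_res = Σ(y-ŷ)² = 29
SS_tot = Σ(y-ȳ)² = 863.5
R² = 1 - SS_res/SS_tot = 1 - 0.0336 = 0.9664

0.9664


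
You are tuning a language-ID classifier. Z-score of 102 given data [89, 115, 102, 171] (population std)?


μ = 119.25, σ = 31.26
z = (102 - 119.25)/31.26 = -0.5518

-0.5518


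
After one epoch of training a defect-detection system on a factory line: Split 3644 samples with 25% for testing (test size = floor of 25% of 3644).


Test = ⌊3644·25/100⌋ = 911
Train = 3644 - 911 = 2733

Train: 2733, Test: 911


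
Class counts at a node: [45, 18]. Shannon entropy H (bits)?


Probabilities: [45/63, 18/63] ≈ [0.7143, 0.2857]
H = -((45/63)·log₂(45/63) + (18/63)·log₂(18/63))
  = 0.8631 bits

0.8631 bits


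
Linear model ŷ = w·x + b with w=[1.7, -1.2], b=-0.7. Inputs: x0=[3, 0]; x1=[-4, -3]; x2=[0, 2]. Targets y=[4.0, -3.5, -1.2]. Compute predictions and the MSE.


ŷ0 = (1.7)·(3) + (-1.2)·(0) - 0.7 = 4.4
ŷ1 = (1.7)·(-4) + (-1.2)·(-3) - 0.7 = -3.9
ŷ2 = (1.7)·(0) + (-1.2)·(2) - 0.7 = -3.1
errors² = [0.16, 0.16, 3.61]
MSE = 3.9300/3 = 1.31

1.31


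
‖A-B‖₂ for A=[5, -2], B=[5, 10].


d = √((5-5)² + (-2-10)²)
  = √(0 + 144)
  = √144 = 12.0

12.0


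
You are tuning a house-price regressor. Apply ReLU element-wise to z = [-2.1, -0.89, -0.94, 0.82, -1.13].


ReLU(-2.1) = max(0, -2.1) = 0.0
ReLU(-0.89) = max(0, -0.89) = 0.0
ReLU(-0.94) = max(0, -0.94) = 0.0
ReLU(0.82) = max(0, 0.82) = 0.82
ReLU(-1.13) = max(0, -1.13) = 0.0
result = [0.0, 0.0, 0.0, 0.82, 0.0]

[0.0, 0.0, 0.0, 0.82, 0.0]


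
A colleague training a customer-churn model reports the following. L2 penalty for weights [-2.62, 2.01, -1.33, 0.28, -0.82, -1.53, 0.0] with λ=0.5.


‖w‖₂² = (-2.62)² + (2.01)² + (-1.33)² + (0.28)² + (-0.82)² + (-1.53)² + (0.0)²
     = 6.8644 + 4.0401 + 1.7689 + 0.0784 + 0.6724 + 2.3409 + 0
     = 15.7651
λ·‖w‖₂² = 0.5·15.7651 = 7.88255

7.88255


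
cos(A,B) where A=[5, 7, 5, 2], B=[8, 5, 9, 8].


A·B = 5·8 + 7·5 + 5·9 + 2·8 = 136
‖A‖ = √103 = 10.1489, ‖B‖ = √234 = 15.2971
cos = 136/(√103·√234) = 136/√24102 = 0.876

0.876


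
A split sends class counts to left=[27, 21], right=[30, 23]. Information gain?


Parent = [57, 44], H_parent = 0.988
H_left = 0.9887 (n=48), H_right = 0.9874 (n=53)
H_children = (48/101)·0.9887 + (53/101)·0.9874 = 0.988
IG = 0.988 - 0.988 = 0.0

0.0


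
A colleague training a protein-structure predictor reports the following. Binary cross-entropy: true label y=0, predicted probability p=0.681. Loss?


BCE = -[y·ln(p) + (1-y)·ln(1-p)]
= -0 - 1·ln(1-0.681)
= -ln(0.319) = 1.1426

1.1426


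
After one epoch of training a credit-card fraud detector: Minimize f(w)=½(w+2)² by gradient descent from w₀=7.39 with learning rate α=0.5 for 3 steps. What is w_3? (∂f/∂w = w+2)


step 1: grad = 7.39+2 = 9.39; w = 7.39 - 0.5·(9.39) = 2.695
step 2: grad = 2.695+2 = 4.695; w = 2.695 - 0.5·(4.695) = 0.3475
step 3: grad = 0.3475+2 = 2.3475; w = 0.3475 - 0.5·(2.3475) = -0.82625

-0.82625


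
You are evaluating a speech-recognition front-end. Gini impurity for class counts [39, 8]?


Probabilities: [39/47, 8/47] ≈ [0.8298, 0.1702]
Σpᵢ² = (1521 + 64)/47² = 1585/2209
Gini = 1 - Σpᵢ² = 1 - 1585/2209 = 0.2825

0.2825


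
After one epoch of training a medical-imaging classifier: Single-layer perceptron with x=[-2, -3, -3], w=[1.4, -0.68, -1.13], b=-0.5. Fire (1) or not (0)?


z = (-2)·(1.4) + (-3)·(-0.68) + (-3)·(-1.13) - 0.5
  = 2.13
step(z) = 1 (z≥0)

1


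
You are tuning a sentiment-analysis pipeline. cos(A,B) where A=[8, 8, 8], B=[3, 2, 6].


A·B = 8·3 + 8·2 + 8·6 = 88
‖A‖ = √192 = 13.8564, ‖B‖ = √49 = 7
cos = 88/(√192·√49) = 88/√9408 = 0.9073

0.9073


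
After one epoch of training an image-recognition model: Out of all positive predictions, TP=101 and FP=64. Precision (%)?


Precision = TP/(TP+FP)
= 101/(101+64)
= 101/165 = 61.21%

61.21%


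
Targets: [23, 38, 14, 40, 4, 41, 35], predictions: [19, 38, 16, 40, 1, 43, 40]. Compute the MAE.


Absolute errors: |23-19|=4, |38-38|=0, |14-16|=2, |40-40|=0, |4-1|=3, |41-43|=2, |35-40|=5
Sum = 16
MAE = 16/7 = 16/7

16/7


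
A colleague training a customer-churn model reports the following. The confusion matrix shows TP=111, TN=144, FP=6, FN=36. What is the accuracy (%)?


Accuracy = (TP+TN)/(TP+TN+FP+FN)
= (111+144)/(297)
= 255/297 = 85.86%

85.86%


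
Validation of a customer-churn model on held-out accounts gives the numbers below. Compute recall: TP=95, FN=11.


Recall = TP/(TP+FN)
= 95/(95+11)
= 95/106 = 89.62%

89.62%


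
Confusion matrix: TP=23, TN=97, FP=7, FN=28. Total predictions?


Total = TP + TN + FP + FN
= 23 + 97 + 7 + 28
= 155
(Predicted positive: 30, predicted negative: 125)

155


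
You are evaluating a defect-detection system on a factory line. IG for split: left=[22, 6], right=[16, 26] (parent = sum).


Parent = [38, 32], H_parent = 0.9947
H_left = 0.7496 (n=28), H_right = 0.9587 (n=42)
H_children = (28/70)·0.7496 + (42/70)·0.9587 = 0.8751
IG = 0.9947 - 0.8751 = 0.1196

0.1196


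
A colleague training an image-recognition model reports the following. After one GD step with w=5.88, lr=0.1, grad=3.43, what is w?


w_new = w - α·∇
= 5.88 - 0.1·3.43
= 5.88 - 0.343
= 5.537

5.537


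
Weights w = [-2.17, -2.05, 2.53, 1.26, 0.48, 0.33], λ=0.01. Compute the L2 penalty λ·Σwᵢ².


‖w‖₂² = (-2.17)² + (-2.05)² + (2.53)² + (1.26)² + (0.48)² + (0.33)²
     = 4.7089 + 4.2025 + 6.4009 + 1.5876 + 0.2304 + 0.1089
     = 17.2392
λ·‖w‖₂² = 0.01·17.2392 = 0.172392

0.172392


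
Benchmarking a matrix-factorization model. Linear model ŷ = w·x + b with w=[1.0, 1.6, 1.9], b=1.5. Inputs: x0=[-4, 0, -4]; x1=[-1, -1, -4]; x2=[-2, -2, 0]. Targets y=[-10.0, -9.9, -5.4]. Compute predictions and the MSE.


ŷ0 = (1.0)·(-4) + (1.6)·(0) + (1.9)·(-4) + 1.5 = -10.1
ŷ1 = (1.0)·(-1) + (1.6)·(-1) + (1.9)·(-4) + 1.5 = -8.7
ŷ2 = (1.0)·(-2) + (1.6)·(-2) + (1.9)·(0) + 1.5 = -3.7
errors² = [0.01, 1.44, 2.89]
MSE = 4.3400/3 = 1.4467

1.4467


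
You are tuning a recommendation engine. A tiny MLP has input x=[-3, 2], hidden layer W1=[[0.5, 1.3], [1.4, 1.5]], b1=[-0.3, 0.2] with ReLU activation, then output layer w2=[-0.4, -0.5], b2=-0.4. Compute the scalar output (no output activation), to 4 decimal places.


z1[0] = (0.5)·(-3) + (1.3)·(2) - 0.3 = 0.8
z1[1] = (1.4)·(-3) + (1.5)·(2) + 0.2 = -1.0
h = ReLU(z1) = [0.8, 0.0]
output = (-0.4)·(0.8) + (-0.5)·(0.0) - 0.4 = -0.72

-0.72


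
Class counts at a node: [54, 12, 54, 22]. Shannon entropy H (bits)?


Probabilities: [54/142, 12/142, 54/142, 22/142] ≈ [0.3803, 0.0845, 0.3803, 0.1549]
H = -((54/142)·log₂(54/142) + (12/142)·log₂(12/142) + (54/142)·log₂(54/142) + (22/142)·log₂(22/142))
  = 1.7789 bits

1.7789 bits


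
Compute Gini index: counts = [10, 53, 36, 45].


Probabilities: [10/144, 53/144, 36/144, 45/144] ≈ [0.0694, 0.3681, 0.25, 0.3125]
Σpᵢ² = (100 + 2809 + 1296 + 2025)/144² = 6230/20736
Gini = 1 - Σpᵢ² = 1 - 6230/20736 = 0.6996

0.6996


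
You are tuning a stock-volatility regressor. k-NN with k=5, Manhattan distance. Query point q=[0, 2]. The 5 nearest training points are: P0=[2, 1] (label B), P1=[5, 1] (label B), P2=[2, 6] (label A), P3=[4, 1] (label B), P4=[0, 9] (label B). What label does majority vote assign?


d(q,P0) = 3  (label B)
d(q,P1) = 6  (label B)
d(q,P2) = 6  (label A)
d(q,P3) = 5  (label B)
d(q,P4) = 7  (label B)
Votes: A=1, B=4
Majority → B

B


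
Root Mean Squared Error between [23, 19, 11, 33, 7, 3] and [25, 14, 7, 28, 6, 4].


MSE = 72/6 = 12
RMSE = √(72/6) = 3.4641

3.4641


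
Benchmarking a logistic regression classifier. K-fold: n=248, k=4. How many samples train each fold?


Fold size = 248/4 = 62
Training per fold = 248 - 62 = 186

186


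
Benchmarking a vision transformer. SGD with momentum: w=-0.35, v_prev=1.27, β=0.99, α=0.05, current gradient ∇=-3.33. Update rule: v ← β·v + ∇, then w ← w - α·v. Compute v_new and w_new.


v_new = 0.99·1.27 - 3.33 = 1.2573 - 3.33 = -2.0727
w_new = -0.35 - 0.05·-2.0727 = -0.35 + 0.103635 = -0.246365

v_new=-2.0727, w_new=-0.246365


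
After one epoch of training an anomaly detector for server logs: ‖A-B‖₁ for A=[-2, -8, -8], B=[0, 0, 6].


d = |-2-0| + |-8-0| + |-8-6|
  = 2 + 8 + 14
  = 24

24


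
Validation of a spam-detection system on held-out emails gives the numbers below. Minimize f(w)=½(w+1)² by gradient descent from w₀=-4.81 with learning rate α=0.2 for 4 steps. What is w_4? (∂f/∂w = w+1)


step 1: grad = -4.81+1 = -3.81; w = -4.81 - 0.2·(-3.81) = -4.048
step 2: grad = -4.048+1 = -3.048; w = -4.048 - 0.2·(-3.048) = -3.4384
step 3: grad = -3.4384+1 = -2.4384; w = -3.4384 - 0.2·(-2.4384) = -2.95072
step 4: grad = -2.95072+1 = -1.95072; w = -2.95072 - 0.2·(-1.95072) = -2.560576

-2.560576


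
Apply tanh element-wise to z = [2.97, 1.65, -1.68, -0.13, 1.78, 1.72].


tanh(2.97) = 0.9947
tanh(1.65) = 0.9289
tanh(-1.68) = -0.9329
tanh(-0.13) = -0.1293
tanh(1.78) = 0.9447
tanh(1.72) = 0.9379
result = [0.9947, 0.9289, -0.9329, -0.1293, 0.9447, 0.9379]

[0.9947, 0.9289, -0.9329, -0.1293, 0.9447, 0.9379]


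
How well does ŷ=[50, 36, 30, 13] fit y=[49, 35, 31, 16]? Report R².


ȳ = 32.75
SS_res = Σ(y-ŷ)² = 12
SS_tot = Σ(y-ȳ)² = 552.75
R² = 1 - SS_res/SS_tot = 1 - 0.0217 = 0.9783

0.9783


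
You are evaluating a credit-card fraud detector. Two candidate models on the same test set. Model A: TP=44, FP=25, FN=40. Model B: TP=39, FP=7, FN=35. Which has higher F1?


Model A: P=44/69=0.6377, R=44/84=0.5238, F1=2PR/(P+R)=2TP/(2TP+FP+FN)=88/153=0.5752
Model B: P=39/46=0.8478, R=39/74=0.527, F1=2PR/(P+R)=2TP/(2TP+FP+FN)=78/120=0.65
0.5752 < 0.65 → Model B

Model B


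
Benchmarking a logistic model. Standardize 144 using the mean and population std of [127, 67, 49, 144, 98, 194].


μ = 113.1667, σ = 48.571
z = (144 - 113.1667)/48.571 = 0.6348

0.6348


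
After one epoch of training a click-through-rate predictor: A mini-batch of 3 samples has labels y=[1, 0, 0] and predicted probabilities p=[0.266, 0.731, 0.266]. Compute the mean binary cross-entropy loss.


L[0] = -ln(0.266) = 1.3243
L[1] = -ln(1-0.731) = -ln(0.269) = 1.313
L[2] = -ln(1-0.266) = -ln(0.734) = 0.3092
mean = (1.3243 + 1.313 + 0.3092)/3 = 0.9822

0.9822


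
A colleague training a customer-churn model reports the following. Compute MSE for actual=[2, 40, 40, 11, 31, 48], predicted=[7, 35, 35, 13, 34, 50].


Squared errors: (2-7)²=25, (40-35)²=25, (40-35)²=25, (11-13)²=4, (31-34)²=9, (48-50)²=4
Sum = 92
MSE = 92/6 = 46/3

46/3


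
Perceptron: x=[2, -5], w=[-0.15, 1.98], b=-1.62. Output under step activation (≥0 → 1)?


z = (2)·(-0.15) + (-5)·(1.98) - 1.62
  = -11.82
step(z) = 0 (z<0)

0


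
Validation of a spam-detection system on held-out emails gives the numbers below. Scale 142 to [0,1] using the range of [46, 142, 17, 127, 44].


min=17, max=142
(142-17)/(142-17) = 125/125 = 1.0

1.0


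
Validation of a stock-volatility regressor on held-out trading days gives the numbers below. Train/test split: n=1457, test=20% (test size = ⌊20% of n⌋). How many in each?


Test = ⌊1457·20/100⌋ = 291
Train = 1457 - 291 = 1166

Train: 1166, Test: 291


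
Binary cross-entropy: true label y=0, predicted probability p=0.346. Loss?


BCE = -[y·ln(p) + (1-y)·ln(1-p)]
= -0 - 1·ln(1-0.346)
= -ln(0.654) = 0.4246

0.4246


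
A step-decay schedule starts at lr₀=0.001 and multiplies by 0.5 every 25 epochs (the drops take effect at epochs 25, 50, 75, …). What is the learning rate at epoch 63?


n_drops = ⌊63/25⌋ = 2
lr = 0.001·0.5^2 = 0.001·0.25 = 0.00025

0.00025


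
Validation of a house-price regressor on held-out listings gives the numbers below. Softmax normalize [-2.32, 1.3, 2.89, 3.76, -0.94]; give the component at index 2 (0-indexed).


Exponentials: e^-2.32=0.0983, e^1.3=3.6693, e^2.89=17.9933, e^3.76=42.9484, e^-0.94=0.3906
Sum = 65.0999
Softmax = [0.0015, 0.0564, 0.2764, 0.6597, 0.006]
p[2] = 17.9933/65.0999 = 0.2764

0.2764


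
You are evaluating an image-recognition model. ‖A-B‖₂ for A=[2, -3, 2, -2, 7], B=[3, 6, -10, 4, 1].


d = √((2-3)² + (-3-6)² + (2+ 10)² + (-2-4)² + (7-1)²)
  = √(1 + 81 + 144 + 36 + 36)
  = √298 = 17.2627

17.2627


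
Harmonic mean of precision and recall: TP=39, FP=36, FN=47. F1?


Precision = 39/75 = 0.52
Recall = 39/86 = 0.4535
F1 = 2·P·R/(P+R) = 2·TP/(2·TP+FP+FN) = 78/(78+36+47) = 78/161 = 0.4845

0.4845


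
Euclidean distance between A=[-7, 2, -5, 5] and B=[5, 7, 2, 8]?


d = √((-7-5)² + (2-7)² + (-5-2)² + (5-8)²)
  = √(144 + 25 + 49 + 9)
  = √227 = 15.0665

15.0665


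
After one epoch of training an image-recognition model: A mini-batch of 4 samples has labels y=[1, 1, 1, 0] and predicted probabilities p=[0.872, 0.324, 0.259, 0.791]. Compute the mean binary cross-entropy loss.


L[0] = -ln(0.872) = 0.137
L[1] = -ln(0.324) = 1.127
L[2] = -ln(0.259) = 1.3509
L[3] = -ln(1-0.791) = -ln(0.209) = 1.5654
mean = (0.137 + 1.127 + 1.3509 + 1.5654)/4 = 1.0451

1.0451


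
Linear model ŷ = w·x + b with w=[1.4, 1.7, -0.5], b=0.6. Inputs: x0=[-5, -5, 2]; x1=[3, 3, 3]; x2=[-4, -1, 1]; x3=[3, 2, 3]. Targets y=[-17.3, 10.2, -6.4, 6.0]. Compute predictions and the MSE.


ŷ0 = (1.4)·(-5) + (1.7)·(-5) + (-0.5)·(2) + 0.6 = -15.9
ŷ1 = (1.4)·(3) + (1.7)·(3) + (-0.5)·(3) + 0.6 = 8.4
ŷ2 = (1.4)·(-4) + (1.7)·(-1) + (-0.5)·(1) + 0.6 = -7.2
ŷ3 = (1.4)·(3) + (1.7)·(2) + (-0.5)·(3) + 0.6 = 6.7
errors² = [1.96, 3.24, 0.64, 0.49]
MSE = 6.3300/4 = 1.5825

1.5825


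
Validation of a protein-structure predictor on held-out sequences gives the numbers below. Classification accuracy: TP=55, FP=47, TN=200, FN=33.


Accuracy = (TP+TN)/(TP+TN+FP+FN)
= (55+200)/(335)
= 255/335 = 76.12%

76.12%


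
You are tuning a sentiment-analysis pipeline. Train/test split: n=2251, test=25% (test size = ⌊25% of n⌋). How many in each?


Test = ⌊2251·25/100⌋ = 562
Train = 2251 - 562 = 1689

Train: 1689, Test: 562


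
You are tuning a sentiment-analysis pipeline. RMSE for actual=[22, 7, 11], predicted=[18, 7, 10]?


MSE = 17/3 = 5.6667
RMSE = √(17/3) = 2.3805

2.3805


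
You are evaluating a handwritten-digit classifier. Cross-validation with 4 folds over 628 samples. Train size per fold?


Fold size = 628/4 = 157
Training per fold = 628 - 157 = 471

471


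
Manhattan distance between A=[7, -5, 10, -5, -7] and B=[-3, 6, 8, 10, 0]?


d = |7+ 3| + |-5-6| + |10-8| + |-5-10| + |-7-0|
  = 10 + 11 + 2 + 15 + 7
  = 45

45


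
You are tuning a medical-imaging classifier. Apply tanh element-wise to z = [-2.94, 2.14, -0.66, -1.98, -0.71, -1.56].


tanh(-2.94) = -0.9944
tanh(2.14) = 0.9727
tanh(-0.66) = -0.5784
tanh(-1.98) = -0.9626
tanh(-0.71) = -0.6107
tanh(-1.56) = -0.9154
result = [-0.9944, 0.9727, -0.5784, -0.9626, -0.6107, -0.9154]

[-0.9944, 0.9727, -0.5784, -0.9626, -0.6107, -0.9154]


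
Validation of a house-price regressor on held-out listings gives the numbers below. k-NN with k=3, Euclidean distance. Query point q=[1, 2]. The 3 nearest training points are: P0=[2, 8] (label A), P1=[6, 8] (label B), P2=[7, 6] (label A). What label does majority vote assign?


d(q,P0) = 6.0828  (label A)
d(q,P1) = 7.8102  (label B)
d(q,P2) = 7.2111  (label A)
Votes: A=2, B=1
Majority → A

A


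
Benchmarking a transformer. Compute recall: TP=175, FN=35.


Recall = TP/(TP+FN)
= 175/(175+35)
= 175/210 = 83.33%

83.33%


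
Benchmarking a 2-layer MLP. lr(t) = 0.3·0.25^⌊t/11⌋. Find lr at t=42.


n_drops = ⌊42/11⌋ = 3
lr = 0.3·0.25^3 = 0.3·0.015625 = 0.0046875

0.0046875


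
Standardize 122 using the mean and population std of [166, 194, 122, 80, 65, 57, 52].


μ = 105.1429, σ = 52.4661
z = (122 - 105.1429)/52.4661 = 0.3213

0.3213


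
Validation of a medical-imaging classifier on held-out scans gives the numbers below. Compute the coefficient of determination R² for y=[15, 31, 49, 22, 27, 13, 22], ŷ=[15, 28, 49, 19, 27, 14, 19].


ȳ = 25.5714
SS_res = Σ(y-ŷ)² = 28
SS_tot = Σ(y-ȳ)² = 875.71
R² = 1 - SS_res/SS_tot = 1 - 0.032 = 0.968

0.968


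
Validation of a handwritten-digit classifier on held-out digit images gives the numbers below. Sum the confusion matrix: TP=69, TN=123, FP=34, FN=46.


Total = TP + TN + FP + FN
= 69 + 123 + 34 + 46
= 272
(Predicted positive: 103, predicted negative: 169)

272


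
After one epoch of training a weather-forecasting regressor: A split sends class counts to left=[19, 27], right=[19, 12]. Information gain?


Parent = [38, 39], H_parent = 0.9999
H_left = 0.9781 (n=46), H_right = 0.9629 (n=31)
H_children = (46/77)·0.9781 + (31/77)·0.9629 = 0.972
IG = 0.9999 - 0.972 = 0.0279

0.0279


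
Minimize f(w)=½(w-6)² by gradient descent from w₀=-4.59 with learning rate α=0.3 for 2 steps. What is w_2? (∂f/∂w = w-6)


step 1: grad = -4.59-6 = -10.59; w = -4.59 - 0.3·(-10.59) = -1.413
step 2: grad = -1.413-6 = -7.413; w = -1.413 - 0.3·(-7.413) = 0.8109

0.8109


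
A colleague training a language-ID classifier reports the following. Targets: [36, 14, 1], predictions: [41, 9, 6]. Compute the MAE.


Absolute errors: |36-41|=5, |14-9|=5, |1-6|=5
Sum = 15
MAE = 15/3 = 5

5


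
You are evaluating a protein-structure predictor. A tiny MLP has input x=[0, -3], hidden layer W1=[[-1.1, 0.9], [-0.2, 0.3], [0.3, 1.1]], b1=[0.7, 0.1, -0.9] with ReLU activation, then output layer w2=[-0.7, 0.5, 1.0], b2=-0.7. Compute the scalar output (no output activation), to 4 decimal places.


z1[0] = (-1.1)·(0) + (0.9)·(-3) + 0.7 = -2.0
z1[1] = (-0.2)·(0) + (0.3)·(-3) + 0.1 = -0.8
z1[2] = (0.3)·(0) + (1.1)·(-3) - 0.9 = -4.2
h = ReLU(z1) = [0.0, 0.0, 0.0]
output = (-0.7)·(0.0) + (0.5)·(0.0) + (1.0)·(0.0) - 0.7 = -0.7

-0.7


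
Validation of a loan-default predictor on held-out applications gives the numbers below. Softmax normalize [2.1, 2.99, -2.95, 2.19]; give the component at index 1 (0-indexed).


Exponentials: e^2.1=8.1662, e^2.99=19.8857, e^-2.95=0.0523, e^2.19=8.9352
Sum = 37.0394
Softmax = [0.2205, 0.5369, 0.0014, 0.2412]
p[1] = 19.8857/37.0394 = 0.5369

0.5369


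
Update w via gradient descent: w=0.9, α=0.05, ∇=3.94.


w_new = w - α·∇
= 0.9 - 0.05·3.94
= 0.9 - 0.197
= 0.703

0.703


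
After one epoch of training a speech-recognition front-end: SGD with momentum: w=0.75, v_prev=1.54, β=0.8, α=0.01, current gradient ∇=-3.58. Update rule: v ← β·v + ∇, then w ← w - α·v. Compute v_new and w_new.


v_new = 0.8·1.54 - 3.58 = 1.232 - 3.58 = -2.348
w_new = 0.75 - 0.01·-2.348 = 0.75 + 0.02348 = 0.77348

v_new=-2.348, w_new=0.77348


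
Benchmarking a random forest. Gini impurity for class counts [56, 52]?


Probabilities: [56/108, 52/108] ≈ [0.5185, 0.4815]
Σpᵢ² = (3136 + 2704)/108² = 5840/11664
Gini = 1 - Σpᵢ² = 1 - 5840/11664 = 0.4993

0.4993


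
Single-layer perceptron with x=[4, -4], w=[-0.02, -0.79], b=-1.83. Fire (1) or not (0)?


z = (4)·(-0.02) + (-4)·(-0.79) - 1.83
  = 1.25
step(z) = 1 (z≥0)

1


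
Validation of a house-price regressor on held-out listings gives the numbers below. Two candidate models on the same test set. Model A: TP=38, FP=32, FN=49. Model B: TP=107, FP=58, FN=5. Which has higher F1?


Model A: P=38/70=0.5429, R=38/87=0.4368, F1=2PR/(P+R)=2TP/(2TP+FP+FN)=76/157=0.4841
Model B: P=107/165=0.6485, R=107/112=0.9554, F1=2PR/(P+R)=2TP/(2TP+FP+FN)=214/277=0.7726
0.4841 < 0.7726 → Model B

Model B


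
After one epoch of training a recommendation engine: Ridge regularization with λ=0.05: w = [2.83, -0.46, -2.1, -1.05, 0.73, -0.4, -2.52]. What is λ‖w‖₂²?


‖w‖₂² = (2.83)² + (-0.46)² + (-2.1)² + (-1.05)² + (0.73)² + (-0.4)² + (-2.52)²
     = 8.0089 + 0.2116 + 4.41 + 1.1025 + 0.5329 + 0.16 + 6.3504
     = 20.7763
λ·‖w‖₂² = 0.05·20.7763 = 1.038815

1.038815


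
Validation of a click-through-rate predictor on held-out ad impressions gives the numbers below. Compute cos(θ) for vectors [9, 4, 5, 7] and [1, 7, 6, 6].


A·B = 9·1 + 4·7 + 5·6 + 7·6 = 109
‖A‖ = √171 = 13.0767, ‖B‖ = √122 = 11.0454
cos = 109/(√171·√122) = 109/√20862 = 0.7547

0.7547
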